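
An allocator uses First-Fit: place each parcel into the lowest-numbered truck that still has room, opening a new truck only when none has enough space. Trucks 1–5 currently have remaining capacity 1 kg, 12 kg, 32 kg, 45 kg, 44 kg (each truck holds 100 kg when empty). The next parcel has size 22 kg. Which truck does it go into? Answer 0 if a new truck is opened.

3

Trucks with room: truck 3 (32 kg), truck 4 (45 kg), truck 5 (44 kg).
The first with room is truck 3.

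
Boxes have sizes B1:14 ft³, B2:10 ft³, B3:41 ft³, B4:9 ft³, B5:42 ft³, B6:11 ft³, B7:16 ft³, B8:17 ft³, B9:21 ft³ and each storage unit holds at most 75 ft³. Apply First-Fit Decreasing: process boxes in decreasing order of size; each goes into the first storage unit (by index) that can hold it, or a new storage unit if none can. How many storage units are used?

Sorted descending: 42, 41, 21, 17, 16, 14, 11, 10, 9.
Put 42 ft³ in storage unit 1; 33 ft³ remain.
Put 41 ft³ in storage unit 2; 34 ft³ remain.
Put 21 ft³ in storage unit 1; 12 ft³ remain.
Put 17 ft³ in storage unit 2; 17 ft³ remain.
Put 16 ft³ in storage unit 2; 1 ft³ remain.
Put 14 ft³ in storage unit 3; 61 ft³ remain.
Put 11 ft³ in storage unit 1; 1 ft³ remain.
Put 10 ft³ in storage unit 3; 51 ft³ remain.
Put 9 ft³ in storage unit 3; 42 ft³ remain.

3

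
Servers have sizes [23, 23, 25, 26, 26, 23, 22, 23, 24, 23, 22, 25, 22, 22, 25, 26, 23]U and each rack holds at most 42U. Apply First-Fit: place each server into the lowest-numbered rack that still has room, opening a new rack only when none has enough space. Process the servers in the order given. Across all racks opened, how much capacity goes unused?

311

23U → rack 1 (remaining 19U)
23U → rack 2 (remaining 19U)
25U → rack 3 (remaining 17U)
26U → rack 4 (remaining 16U)
26U → rack 5 (remaining 16U)
23U → rack 6 (remaining 19U)
22U → rack 7 (remaining 20U)
23U → rack 8 (remaining 19U)
24U → rack 9 (remaining 18U)
23U → rack 10 (remaining 19U)
22U → rack 11 (remaining 20U)
25U → rack 12 (remaining 17U)
22U → rack 13 (remaining 20U)
22U → rack 14 (remaining 20U)
25U → rack 15 (remaining 17U)
26U → rack 16 (remaining 16U)
23U → rack 17 (remaining 19U)
17 racks × 42U = 714U; used 403U; unused 311U.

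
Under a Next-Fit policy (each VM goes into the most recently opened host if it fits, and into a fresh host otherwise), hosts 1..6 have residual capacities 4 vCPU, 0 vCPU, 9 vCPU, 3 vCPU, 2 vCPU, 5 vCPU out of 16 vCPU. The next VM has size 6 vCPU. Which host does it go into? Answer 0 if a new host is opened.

Next-Fit only looks at host 6, which has 5 vCPU free.
6 vCPU does not fit, so a new host is opened.

0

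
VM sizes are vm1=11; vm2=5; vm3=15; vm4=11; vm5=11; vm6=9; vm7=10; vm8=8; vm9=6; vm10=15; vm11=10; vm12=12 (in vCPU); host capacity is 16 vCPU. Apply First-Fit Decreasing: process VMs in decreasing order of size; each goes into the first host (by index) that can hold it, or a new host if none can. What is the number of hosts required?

10

Sorted descending: 15, 15, 12, 11, 11, 11, 10, 10, 9, 8, 6, 5.
15 vCPU → host 1 (remaining 1 vCPU)
15 vCPU → host 2 (remaining 1 vCPU)
12 vCPU → host 3 (remaining 4 vCPU)
11 vCPU → host 4 (remaining 5 vCPU)
11 vCPU → host 5 (remaining 5 vCPU)
11 vCPU → host 6 (remaining 5 vCPU)
10 vCPU → host 7 (remaining 6 vCPU)
10 vCPU → host 8 (remaining 6 vCPU)
9 vCPU → host 9 (remaining 7 vCPU)
8 vCPU → host 10 (remaining 8 vCPU)
6 vCPU → host 7 (remaining 0 vCPU)
5 vCPU → host 4 (remaining 0 vCPU)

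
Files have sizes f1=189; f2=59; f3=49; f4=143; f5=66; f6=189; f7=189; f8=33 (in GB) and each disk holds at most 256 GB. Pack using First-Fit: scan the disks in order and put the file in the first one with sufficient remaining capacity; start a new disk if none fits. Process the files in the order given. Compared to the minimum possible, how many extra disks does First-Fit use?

First-Fit: [189,59] [49,143,33] [66,189] [189] → 4 disks.
Total size 917 GB; any packing needs at least ⌈917/256⌉ = 4 disks.
So 4 is already optimal.

0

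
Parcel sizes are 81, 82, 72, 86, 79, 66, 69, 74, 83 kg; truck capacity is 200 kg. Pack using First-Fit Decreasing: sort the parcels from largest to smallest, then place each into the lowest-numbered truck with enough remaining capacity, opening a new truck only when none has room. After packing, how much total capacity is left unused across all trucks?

308

Sorted descending: 86, 83, 82, 81, 79, 74, 72, 69, 66.
Put 86 kg in truck 1; 114 kg remain.
Put 83 kg in truck 1; 31 kg remain.
Put 82 kg in truck 2; 118 kg remain.
Put 81 kg in truck 2; 37 kg remain.
Put 79 kg in truck 3; 121 kg remain.
Put 74 kg in truck 3; 47 kg remain.
Put 72 kg in truck 4; 128 kg remain.
Put 69 kg in truck 4; 59 kg remain.
Put 66 kg in truck 5; 134 kg remain.
5 trucks × 200 kg = 1000 kg; used 692 kg; unused 308 kg.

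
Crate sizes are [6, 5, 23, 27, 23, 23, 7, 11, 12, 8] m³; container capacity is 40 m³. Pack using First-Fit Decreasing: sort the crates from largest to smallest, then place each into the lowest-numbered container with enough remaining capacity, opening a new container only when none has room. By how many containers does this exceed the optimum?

First-Fit Decreasing: [27,12] [23,11,6] [23,8,7] [23,5] → 4 containers.
Total size 145 m³; any packing needs at least ⌈145/40⌉ = 4 containers.
So 4 is already optimal.

0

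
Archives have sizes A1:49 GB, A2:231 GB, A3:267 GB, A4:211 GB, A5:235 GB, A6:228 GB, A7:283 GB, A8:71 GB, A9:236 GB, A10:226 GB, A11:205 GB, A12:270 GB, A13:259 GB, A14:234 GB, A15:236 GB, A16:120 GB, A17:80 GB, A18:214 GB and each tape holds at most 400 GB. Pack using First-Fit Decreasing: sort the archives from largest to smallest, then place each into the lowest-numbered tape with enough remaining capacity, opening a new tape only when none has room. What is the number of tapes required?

Sorted descending: 283, 270, 267, 259, 236, 236, 235, 234, 231, 228, 226, 214, 211, 205, 120, 80, 71, 49.
tape 1: place 283 GB, 117 GB left
tape 2: place 270 GB, 130 GB left
tape 3: place 267 GB, 133 GB left
tape 4: place 259 GB, 141 GB left
tape 5: place 236 GB, 164 GB left
tape 6: place 236 GB, 164 GB left
tape 7: place 235 GB, 165 GB left
tape 8: place 234 GB, 166 GB left
tape 9: place 231 GB, 169 GB left
tape 10: place 228 GB, 172 GB left
tape 11: place 226 GB, 174 GB left
tape 12: place 214 GB, 186 GB left
tape 13: place 211 GB, 189 GB left
tape 14: place 205 GB, 195 GB left
tape 2: place 120 GB, 10 GB left
tape 1: place 80 GB, 37 GB left
tape 3: place 71 GB, 62 GB left
tape 3: place 49 GB, 13 GB left

14 tapes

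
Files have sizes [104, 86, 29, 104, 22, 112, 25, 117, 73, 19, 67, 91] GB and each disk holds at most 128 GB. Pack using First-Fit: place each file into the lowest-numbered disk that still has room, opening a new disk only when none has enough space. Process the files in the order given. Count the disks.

8 disks

104 GB → disk 1 (remaining 24 GB)
86 GB → disk 2 (remaining 42 GB)
29 GB → disk 2 (remaining 13 GB)
104 GB → disk 3 (remaining 24 GB)
22 GB → disk 1 (remaining 2 GB)
112 GB → disk 4 (remaining 16 GB)
25 GB → disk 5 (remaining 103 GB)
117 GB → disk 6 (remaining 11 GB)
73 GB → disk 5 (remaining 30 GB)
19 GB → disk 3 (remaining 5 GB)
67 GB → disk 7 (remaining 61 GB)
91 GB → disk 8 (remaining 37 GB)
Final disks: [104,22] [86,29] [104,19] [112] [25,73] [117] [67] [91].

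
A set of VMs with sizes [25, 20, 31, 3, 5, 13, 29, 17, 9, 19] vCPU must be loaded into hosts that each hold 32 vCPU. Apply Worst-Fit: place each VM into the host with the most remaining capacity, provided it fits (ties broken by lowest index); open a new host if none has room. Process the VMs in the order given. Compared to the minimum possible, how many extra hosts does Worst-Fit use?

Worst-Fit: [25] [20,3,5] [31] [13,17] [29] [9,19] → 6 hosts.
Total size 171 vCPU; any packing needs at least ⌈171/32⌉ = 6 hosts.
So 6 is already optimal.

0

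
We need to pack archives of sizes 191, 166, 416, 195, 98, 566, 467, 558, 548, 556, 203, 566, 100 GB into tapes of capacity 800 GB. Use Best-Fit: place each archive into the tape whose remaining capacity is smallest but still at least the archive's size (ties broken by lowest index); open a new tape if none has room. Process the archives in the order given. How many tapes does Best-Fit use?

7

tape 1: place 191 GB, 609 GB left
tape 1: place 166 GB, 443 GB left
tape 1: place 416 GB, 27 GB left
tape 2: place 195 GB, 605 GB left
tape 2: place 98 GB, 507 GB left
tape 3: place 566 GB, 234 GB left
tape 2: place 467 GB, 40 GB left
tape 4: place 558 GB, 242 GB left
tape 5: place 548 GB, 252 GB left
tape 6: place 556 GB, 244 GB left
tape 3: place 203 GB, 31 GB left
tape 7: place 566 GB, 234 GB left
tape 7: place 100 GB, 134 GB left
Final tapes: [191,166,416] [195,98,467] [566,203] [558] [548] [556] [566,100].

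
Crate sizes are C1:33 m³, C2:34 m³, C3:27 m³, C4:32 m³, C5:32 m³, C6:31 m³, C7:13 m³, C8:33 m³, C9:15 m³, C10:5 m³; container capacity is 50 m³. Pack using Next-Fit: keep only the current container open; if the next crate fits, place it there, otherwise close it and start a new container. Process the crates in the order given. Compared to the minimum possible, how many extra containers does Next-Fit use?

1

Next-Fit: [33] [34] [27] [32] [32] [31,13] [33,15] [5] → 8 containers.
7 crates exceed 25 m³ (half the capacity), and no two of those can share a container, so at least 7 containers are needed.
An optimal packing achieves that bound: [34,15] [33,13] [33,5] [32] [32] [31] [27] → 7 containers.
Excess: 8 − 7 = 1.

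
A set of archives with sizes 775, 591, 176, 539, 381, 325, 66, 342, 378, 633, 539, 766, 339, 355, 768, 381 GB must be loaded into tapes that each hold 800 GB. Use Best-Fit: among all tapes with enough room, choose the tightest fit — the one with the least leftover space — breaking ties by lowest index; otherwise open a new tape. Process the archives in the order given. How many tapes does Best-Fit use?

11

tape 1: place 775 GB, 25 GB left
tape 2: place 591 GB, 209 GB left
tape 2: place 176 GB, 33 GB left
tape 3: place 539 GB, 261 GB left
tape 4: place 381 GB, 419 GB left
tape 4: place 325 GB, 94 GB left
tape 4: place 66 GB, 28 GB left
tape 5: place 342 GB, 458 GB left
tape 5: place 378 GB, 80 GB left
tape 6: place 633 GB, 167 GB left
tape 7: place 539 GB, 261 GB left
tape 8: place 766 GB, 34 GB left
tape 9: place 339 GB, 461 GB left
tape 9: place 355 GB, 106 GB left
tape 10: place 768 GB, 32 GB left
tape 11: place 381 GB, 419 GB left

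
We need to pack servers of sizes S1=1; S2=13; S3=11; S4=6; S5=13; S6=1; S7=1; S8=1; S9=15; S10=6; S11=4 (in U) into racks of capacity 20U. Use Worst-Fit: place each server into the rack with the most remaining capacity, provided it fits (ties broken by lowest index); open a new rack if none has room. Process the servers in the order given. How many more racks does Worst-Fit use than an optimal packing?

1

Worst-Fit: [1,13,1] [11,6] [13,1,1] [15] [6,4] → 5 racks.
Total size 72U; any packing needs at least ⌈72/20⌉ = 4 racks.
An optimal packing achieves that bound: [15,4,1] [13,6,1] [13,6,1] [11,1] → 4 racks.
Excess: 5 − 4 = 1.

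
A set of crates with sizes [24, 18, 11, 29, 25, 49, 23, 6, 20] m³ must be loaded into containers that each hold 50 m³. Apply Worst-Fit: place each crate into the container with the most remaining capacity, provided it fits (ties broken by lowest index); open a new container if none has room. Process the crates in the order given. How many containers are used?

5

container 1: place 24 m³, 26 m³ left
container 1: place 18 m³, 8 m³ left
container 2: place 11 m³, 39 m³ left
container 2: place 29 m³, 10 m³ left
container 3: place 25 m³, 25 m³ left
container 4: place 49 m³, 1 m³ left
container 3: place 23 m³, 2 m³ left
container 2: place 6 m³, 4 m³ left
container 5: place 20 m³, 30 m³ left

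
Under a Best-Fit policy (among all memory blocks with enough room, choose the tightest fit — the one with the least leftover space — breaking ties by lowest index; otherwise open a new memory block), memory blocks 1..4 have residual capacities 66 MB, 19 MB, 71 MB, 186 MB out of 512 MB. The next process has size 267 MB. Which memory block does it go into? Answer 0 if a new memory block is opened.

0

No memory block has ≥ 267 MB free, so a new memory block is opened.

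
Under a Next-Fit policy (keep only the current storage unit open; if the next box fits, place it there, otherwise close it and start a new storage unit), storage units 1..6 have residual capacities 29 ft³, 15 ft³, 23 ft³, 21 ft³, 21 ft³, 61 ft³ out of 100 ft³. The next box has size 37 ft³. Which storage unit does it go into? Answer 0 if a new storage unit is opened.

Next-Fit only looks at storage unit 6, which has 61 ft³ free.
37 ft³ fits there.

6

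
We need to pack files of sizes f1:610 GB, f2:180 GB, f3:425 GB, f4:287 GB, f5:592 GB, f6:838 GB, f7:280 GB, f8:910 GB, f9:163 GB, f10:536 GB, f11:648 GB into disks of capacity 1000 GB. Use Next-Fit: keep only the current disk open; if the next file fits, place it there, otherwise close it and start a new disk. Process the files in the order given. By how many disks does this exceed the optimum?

2

Next-Fit: [610,180] [425,287] [592] [838] [280] [910] [163,536] [648] → 8 disks.
Total size 5469 GB; any packing needs at least ⌈5469/1000⌉ = 6 disks.
An optimal packing achieves that bound: [910] [838] [648,287] [610,280] [592,180,163] [536,425] → 6 disks.
Excess: 8 − 6 = 2.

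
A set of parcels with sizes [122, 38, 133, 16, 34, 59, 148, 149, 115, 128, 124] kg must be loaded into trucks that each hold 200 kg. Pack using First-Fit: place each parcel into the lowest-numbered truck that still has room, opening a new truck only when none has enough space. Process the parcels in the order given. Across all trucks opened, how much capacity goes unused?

122 kg → truck 1 (remaining 78 kg)
38 kg → truck 1 (remaining 40 kg)
133 kg → truck 2 (remaining 67 kg)
16 kg → truck 1 (remaining 24 kg)
34 kg → truck 2 (remaining 33 kg)
59 kg → truck 3 (remaining 141 kg)
148 kg → truck 4 (remaining 52 kg)
149 kg → truck 5 (remaining 51 kg)
115 kg → truck 3 (remaining 26 kg)
128 kg → truck 6 (remaining 72 kg)
124 kg → truck 7 (remaining 76 kg)
7 trucks × 200 kg = 1400 kg; used 1066 kg; unused 334 kg.

334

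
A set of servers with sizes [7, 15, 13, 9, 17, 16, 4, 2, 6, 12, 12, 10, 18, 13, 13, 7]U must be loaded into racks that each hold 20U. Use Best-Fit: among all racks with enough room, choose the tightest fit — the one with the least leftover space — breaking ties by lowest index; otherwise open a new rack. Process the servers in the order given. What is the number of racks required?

11 racks

7U → rack 1 (remaining 13U)
15U → rack 2 (remaining 5U)
13U → rack 1 (remaining 0U)
9U → rack 3 (remaining 11U)
17U → rack 4 (remaining 3U)
16U → rack 5 (remaining 4U)
4U → rack 5 (remaining 0U)
2U → rack 4 (remaining 1U)
6U → rack 3 (remaining 5U)
12U → rack 6 (remaining 8U)
12U → rack 7 (remaining 8U)
10U → rack 8 (remaining 10U)
18U → rack 9 (remaining 2U)
13U → rack 10 (remaining 7U)
13U → rack 11 (remaining 7U)
7U → rack 10 (remaining 0U)
Final racks: [7,13] [15] [9,6] [17,2] [16,4] [12] [12] [10] [18] [13,7] [13].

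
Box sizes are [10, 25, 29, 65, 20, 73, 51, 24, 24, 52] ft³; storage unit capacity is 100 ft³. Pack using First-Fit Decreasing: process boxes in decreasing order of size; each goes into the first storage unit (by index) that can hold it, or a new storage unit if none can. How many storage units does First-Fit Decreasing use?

Sorted descending: 73, 65, 52, 51, 29, 25, 24, 24, 20, 10.
storage unit 1: place 73 ft³, 27 ft³ left
storage unit 2: place 65 ft³, 35 ft³ left
storage unit 3: place 52 ft³, 48 ft³ left
storage unit 4: place 51 ft³, 49 ft³ left
storage unit 2: place 29 ft³, 6 ft³ left
storage unit 1: place 25 ft³, 2 ft³ left
storage unit 3: place 24 ft³, 24 ft³ left
storage unit 3: place 24 ft³, 0 ft³ left
storage unit 4: place 20 ft³, 29 ft³ left
storage unit 4: place 10 ft³, 19 ft³ left

4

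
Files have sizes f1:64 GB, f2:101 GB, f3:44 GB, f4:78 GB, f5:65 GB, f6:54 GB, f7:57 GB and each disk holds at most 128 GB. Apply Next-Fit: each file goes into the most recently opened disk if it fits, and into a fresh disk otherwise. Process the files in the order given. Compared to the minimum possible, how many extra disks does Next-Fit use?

1

Next-Fit: [64] [101] [44,78] [65,54] [57] → 5 disks.
Total size 463 GB; any packing needs at least ⌈463/128⌉ = 4 disks.
An optimal packing achieves that bound: [101] [78,44] [65,57] [64,54] → 4 disks.
Excess: 5 − 4 = 1.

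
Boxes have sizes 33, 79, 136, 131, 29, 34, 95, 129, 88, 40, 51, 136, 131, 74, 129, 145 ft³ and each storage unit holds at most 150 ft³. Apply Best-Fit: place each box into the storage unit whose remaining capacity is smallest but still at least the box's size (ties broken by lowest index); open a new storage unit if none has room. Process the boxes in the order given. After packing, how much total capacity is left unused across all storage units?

storage unit 1: place 33 ft³, 117 ft³ left
storage unit 1: place 79 ft³, 38 ft³ left
storage unit 2: place 136 ft³, 14 ft³ left
storage unit 3: place 131 ft³, 19 ft³ left
storage unit 1: place 29 ft³, 9 ft³ left
storage unit 4: place 34 ft³, 116 ft³ left
storage unit 4: place 95 ft³, 21 ft³ left
storage unit 5: place 129 ft³, 21 ft³ left
storage unit 6: place 88 ft³, 62 ft³ left
storage unit 6: place 40 ft³, 22 ft³ left
storage unit 7: place 51 ft³, 99 ft³ left
storage unit 8: place 136 ft³, 14 ft³ left
storage unit 9: place 131 ft³, 19 ft³ left
storage unit 7: place 74 ft³, 25 ft³ left
storage unit 10: place 129 ft³, 21 ft³ left
storage unit 11: place 145 ft³, 5 ft³ left
11 storage units × 150 ft³ = 1650 ft³; used 1460 ft³; unused 190 ft³.

190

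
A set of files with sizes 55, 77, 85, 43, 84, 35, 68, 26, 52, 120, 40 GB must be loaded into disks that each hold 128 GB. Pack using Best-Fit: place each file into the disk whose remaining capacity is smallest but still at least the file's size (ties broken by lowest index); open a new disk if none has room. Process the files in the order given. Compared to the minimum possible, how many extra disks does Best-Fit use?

0

Best-Fit: [55,68] [77,26] [85,43] [84,35] [52,40] [120] → 6 disks.
Total size 685 GB; any packing needs at least ⌈685/128⌉ = 6 disks.
So 6 is already optimal.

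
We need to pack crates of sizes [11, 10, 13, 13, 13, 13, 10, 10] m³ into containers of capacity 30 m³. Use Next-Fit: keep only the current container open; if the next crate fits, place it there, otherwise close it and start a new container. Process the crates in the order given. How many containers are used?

container 1: place 11 m³, 19 m³ left
container 1: place 10 m³, 9 m³ left
container 2: place 13 m³, 17 m³ left
container 2: place 13 m³, 4 m³ left
container 3: place 13 m³, 17 m³ left
container 3: place 13 m³, 4 m³ left
container 4: place 10 m³, 20 m³ left
container 4: place 10 m³, 10 m³ left

4 containers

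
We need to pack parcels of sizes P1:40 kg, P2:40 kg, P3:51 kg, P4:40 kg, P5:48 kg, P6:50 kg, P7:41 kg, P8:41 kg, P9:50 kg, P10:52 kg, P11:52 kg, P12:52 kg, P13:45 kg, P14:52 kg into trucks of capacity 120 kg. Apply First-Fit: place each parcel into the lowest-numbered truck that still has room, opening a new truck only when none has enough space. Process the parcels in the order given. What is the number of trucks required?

P1 (40 kg) → truck 1 (remaining 80 kg)
P2 (40 kg) → truck 1 (remaining 40 kg)
P3 (51 kg) → truck 2 (remaining 69 kg)
P4 (40 kg) → truck 1 (remaining 0 kg)
P5 (48 kg) → truck 2 (remaining 21 kg)
P6 (50 kg) → truck 3 (remaining 70 kg)
P7 (41 kg) → truck 3 (remaining 29 kg)
P8 (41 kg) → truck 4 (remaining 79 kg)
P9 (50 kg) → truck 4 (remaining 29 kg)
P10 (52 kg) → truck 5 (remaining 68 kg)
P11 (52 kg) → truck 5 (remaining 16 kg)
P12 (52 kg) → truck 6 (remaining 68 kg)
P13 (45 kg) → truck 6 (remaining 23 kg)
P14 (52 kg) → truck 7 (remaining 68 kg)

7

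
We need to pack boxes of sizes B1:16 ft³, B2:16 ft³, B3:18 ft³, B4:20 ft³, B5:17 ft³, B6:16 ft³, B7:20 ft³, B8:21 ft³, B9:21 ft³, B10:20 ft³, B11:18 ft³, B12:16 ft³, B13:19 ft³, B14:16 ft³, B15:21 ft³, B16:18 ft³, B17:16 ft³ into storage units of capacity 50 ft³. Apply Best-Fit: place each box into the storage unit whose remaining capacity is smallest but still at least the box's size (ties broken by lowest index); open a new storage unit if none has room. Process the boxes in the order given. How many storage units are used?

B1 (16 ft³) → storage unit 1 (remaining 34 ft³)
B2 (16 ft³) → storage unit 1 (remaining 18 ft³)
B3 (18 ft³) → storage unit 1 (remaining 0 ft³)
B4 (20 ft³) → storage unit 2 (remaining 30 ft³)
B5 (17 ft³) → storage unit 2 (remaining 13 ft³)
B6 (16 ft³) → storage unit 3 (remaining 34 ft³)
B7 (20 ft³) → storage unit 3 (remaining 14 ft³)
B8 (21 ft³) → storage unit 4 (remaining 29 ft³)
B9 (21 ft³) → storage unit 4 (remaining 8 ft³)
B10 (20 ft³) → storage unit 5 (remaining 30 ft³)
B11 (18 ft³) → storage unit 5 (remaining 12 ft³)
B12 (16 ft³) → storage unit 6 (remaining 34 ft³)
B13 (19 ft³) → storage unit 6 (remaining 15 ft³)
B14 (16 ft³) → storage unit 7 (remaining 34 ft³)
B15 (21 ft³) → storage unit 7 (remaining 13 ft³)
B16 (18 ft³) → storage unit 8 (remaining 32 ft³)
B17 (16 ft³) → storage unit 8 (remaining 16 ft³)

8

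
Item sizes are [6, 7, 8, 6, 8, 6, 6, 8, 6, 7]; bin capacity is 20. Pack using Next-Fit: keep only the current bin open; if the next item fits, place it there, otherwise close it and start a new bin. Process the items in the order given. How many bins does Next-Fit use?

5 bins

6 → bin 1 (remaining 14)
7 → bin 1 (remaining 7)
8 → bin 2 (remaining 12)
6 → bin 2 (remaining 6)
8 → bin 3 (remaining 12)
6 → bin 3 (remaining 6)
6 → bin 3 (remaining 0)
8 → bin 4 (remaining 12)
6 → bin 4 (remaining 6)
7 → bin 5 (remaining 13)
Final bins: [6,7] [8,6] [8,6,6] [8,6] [7].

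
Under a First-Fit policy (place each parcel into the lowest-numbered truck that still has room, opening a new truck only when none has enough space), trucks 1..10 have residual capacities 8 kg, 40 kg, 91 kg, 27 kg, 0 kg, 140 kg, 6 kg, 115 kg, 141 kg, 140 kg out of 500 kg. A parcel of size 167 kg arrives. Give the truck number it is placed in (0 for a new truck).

0

No truck has ≥ 167 kg free, so a new truck is opened.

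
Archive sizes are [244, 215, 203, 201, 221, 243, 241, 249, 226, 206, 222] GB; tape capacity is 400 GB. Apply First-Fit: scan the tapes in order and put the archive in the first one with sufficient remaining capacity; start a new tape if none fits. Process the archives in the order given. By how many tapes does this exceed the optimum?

0

First-Fit: [244] [215] [203] [201] [221] [243] [241] [249] [226] [206] [222] → 11 tapes.
11 archives exceed 200 GB (half the capacity), and no two of those can share a tape, so at least 11 tapes are needed.
So 11 is already optimal.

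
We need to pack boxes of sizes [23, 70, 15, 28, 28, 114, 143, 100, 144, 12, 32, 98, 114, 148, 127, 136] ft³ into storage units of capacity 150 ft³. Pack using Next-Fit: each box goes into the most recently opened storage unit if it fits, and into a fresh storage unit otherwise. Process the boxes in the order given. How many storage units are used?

Put 23 ft³ in storage unit 1; 127 ft³ remain.
Put 70 ft³ in storage unit 1; 57 ft³ remain.
Put 15 ft³ in storage unit 1; 42 ft³ remain.
Put 28 ft³ in storage unit 1; 14 ft³ remain.
Put 28 ft³ in storage unit 2; 122 ft³ remain.
Put 114 ft³ in storage unit 2; 8 ft³ remain.
Put 143 ft³ in storage unit 3; 7 ft³ remain.
Put 100 ft³ in storage unit 4; 50 ft³ remain.
Put 144 ft³ in storage unit 5; 6 ft³ remain.
Put 12 ft³ in storage unit 6; 138 ft³ remain.
Put 32 ft³ in storage unit 6; 106 ft³ remain.
Put 98 ft³ in storage unit 6; 8 ft³ remain.
Put 114 ft³ in storage unit 7; 36 ft³ remain.
Put 148 ft³ in storage unit 8; 2 ft³ remain.
Put 127 ft³ in storage unit 9; 23 ft³ remain.
Put 136 ft³ in storage unit 10; 14 ft³ remain.

10 storage units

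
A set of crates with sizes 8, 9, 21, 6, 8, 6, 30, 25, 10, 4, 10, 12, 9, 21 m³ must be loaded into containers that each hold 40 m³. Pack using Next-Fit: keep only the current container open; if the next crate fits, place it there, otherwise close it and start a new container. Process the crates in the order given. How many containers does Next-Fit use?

6

8 m³ → container 1 (remaining 32 m³)
9 m³ → container 1 (remaining 23 m³)
21 m³ → container 1 (remaining 2 m³)
6 m³ → container 2 (remaining 34 m³)
8 m³ → container 2 (remaining 26 m³)
6 m³ → container 2 (remaining 20 m³)
30 m³ → container 3 (remaining 10 m³)
25 m³ → container 4 (remaining 15 m³)
10 m³ → container 4 (remaining 5 m³)
4 m³ → container 4 (remaining 1 m³)
10 m³ → container 5 (remaining 30 m³)
12 m³ → container 5 (remaining 18 m³)
9 m³ → container 5 (remaining 9 m³)
21 m³ → container 6 (remaining 19 m³)
Final containers: [8,9,21] [6,8,6] [30] [25,10,4] [10,12,9] [21].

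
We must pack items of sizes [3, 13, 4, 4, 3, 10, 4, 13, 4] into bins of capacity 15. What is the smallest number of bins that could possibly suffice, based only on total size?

Total size = 3 + 13 + 4 + 4 + 3 + 10 + 4 + 13 + 4 = 58.
⌈58 / 15⌉ = 4.

4 bins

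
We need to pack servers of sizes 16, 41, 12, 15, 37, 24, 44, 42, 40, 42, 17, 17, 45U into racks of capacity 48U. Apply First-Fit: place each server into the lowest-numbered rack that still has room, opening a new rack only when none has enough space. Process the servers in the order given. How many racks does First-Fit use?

10

16U → rack 1 (remaining 32U)
41U → rack 2 (remaining 7U)
12U → rack 1 (remaining 20U)
15U → rack 1 (remaining 5U)
37U → rack 3 (remaining 11U)
24U → rack 4 (remaining 24U)
44U → rack 5 (remaining 4U)
42U → rack 6 (remaining 6U)
40U → rack 7 (remaining 8U)
42U → rack 8 (remaining 6U)
17U → rack 4 (remaining 7U)
17U → rack 9 (remaining 31U)
45U → rack 10 (remaining 3U)
Final racks: [16,12,15] [41] [37] [24,17] [44] [42] [40] [42] [17] [45].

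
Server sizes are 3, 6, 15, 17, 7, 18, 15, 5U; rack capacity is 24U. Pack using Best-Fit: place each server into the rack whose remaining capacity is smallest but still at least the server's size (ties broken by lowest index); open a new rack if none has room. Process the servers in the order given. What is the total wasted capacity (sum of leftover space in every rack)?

10

Put 3U in rack 1; 21U remain.
Put 6U in rack 1; 15U remain.
Put 15U in rack 1; 0U remain.
Put 17U in rack 2; 7U remain.
Put 7U in rack 2; 0U remain.
Put 18U in rack 3; 6U remain.
Put 15U in rack 4; 9U remain.
Put 5U in rack 3; 1U remain.
4 racks × 24U = 96U; used 86U; unused 10U.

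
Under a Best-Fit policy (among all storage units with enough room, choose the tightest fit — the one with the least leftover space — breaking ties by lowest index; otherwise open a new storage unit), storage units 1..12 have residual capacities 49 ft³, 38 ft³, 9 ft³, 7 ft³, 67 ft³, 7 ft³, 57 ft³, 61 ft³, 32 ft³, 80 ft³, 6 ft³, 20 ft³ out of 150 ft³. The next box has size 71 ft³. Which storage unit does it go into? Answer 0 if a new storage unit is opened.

10

Storage units with room: storage unit 10 (80 ft³).
Tightest fit is storage unit 10 with 80 ft³ free.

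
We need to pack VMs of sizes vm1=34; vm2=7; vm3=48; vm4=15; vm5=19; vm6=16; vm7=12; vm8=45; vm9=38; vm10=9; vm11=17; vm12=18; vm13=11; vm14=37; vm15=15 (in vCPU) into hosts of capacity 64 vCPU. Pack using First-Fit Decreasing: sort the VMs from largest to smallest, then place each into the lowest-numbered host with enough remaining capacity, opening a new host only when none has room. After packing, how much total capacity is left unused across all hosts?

Sorted descending: 48, 45, 38, 37, 34, 19, 18, 17, 16, 15, 15, 12, 11, 9, 7.
Put 48 vCPU in host 1; 16 vCPU remain.
Put 45 vCPU in host 2; 19 vCPU remain.
Put 38 vCPU in host 3; 26 vCPU remain.
Put 37 vCPU in host 4; 27 vCPU remain.
Put 34 vCPU in host 5; 30 vCPU remain.
Put 19 vCPU in host 2; 0 vCPU remain.
Put 18 vCPU in host 3; 8 vCPU remain.
Put 17 vCPU in host 4; 10 vCPU remain.
Put 16 vCPU in host 1; 0 vCPU remain.
Put 15 vCPU in host 5; 15 vCPU remain.
Put 15 vCPU in host 5; 0 vCPU remain.
Put 12 vCPU in host 6; 52 vCPU remain.
Put 11 vCPU in host 6; 41 vCPU remain.
Put 9 vCPU in host 4; 1 vCPU remain.
Put 7 vCPU in host 3; 1 vCPU remain.
6 hosts × 64 vCPU = 384 vCPU; used 341 vCPU; unused 43 vCPU.

43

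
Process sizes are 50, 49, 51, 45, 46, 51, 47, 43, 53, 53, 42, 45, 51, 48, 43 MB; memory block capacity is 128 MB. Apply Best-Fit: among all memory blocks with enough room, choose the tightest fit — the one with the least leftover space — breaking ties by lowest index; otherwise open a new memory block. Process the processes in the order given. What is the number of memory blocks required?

8 memory blocks

50 MB → memory block 1 (remaining 78 MB)
49 MB → memory block 1 (remaining 29 MB)
51 MB → memory block 2 (remaining 77 MB)
45 MB → memory block 2 (remaining 32 MB)
46 MB → memory block 3 (remaining 82 MB)
51 MB → memory block 3 (remaining 31 MB)
47 MB → memory block 4 (remaining 81 MB)
43 MB → memory block 4 (remaining 38 MB)
53 MB → memory block 5 (remaining 75 MB)
53 MB → memory block 5 (remaining 22 MB)
42 MB → memory block 6 (remaining 86 MB)
45 MB → memory block 6 (remaining 41 MB)
51 MB → memory block 7 (remaining 77 MB)
48 MB → memory block 7 (remaining 29 MB)
43 MB → memory block 8 (remaining 85 MB)
Final memory blocks: [50,49] [51,45] [46,51] [47,43] [53,53] [42,45] [51,48] [43].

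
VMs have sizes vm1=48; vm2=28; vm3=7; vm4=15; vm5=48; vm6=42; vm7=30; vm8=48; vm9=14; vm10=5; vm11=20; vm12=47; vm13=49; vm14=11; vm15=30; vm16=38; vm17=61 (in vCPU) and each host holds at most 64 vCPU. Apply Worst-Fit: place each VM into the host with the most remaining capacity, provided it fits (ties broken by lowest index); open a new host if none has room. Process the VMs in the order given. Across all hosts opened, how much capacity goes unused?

vm1 (48 vCPU) → host 1 (remaining 16 vCPU)
vm2 (28 vCPU) → host 2 (remaining 36 vCPU)
vm3 (7 vCPU) → host 2 (remaining 29 vCPU)
vm4 (15 vCPU) → host 2 (remaining 14 vCPU)
vm5 (48 vCPU) → host 3 (remaining 16 vCPU)
vm6 (42 vCPU) → host 4 (remaining 22 vCPU)
vm7 (30 vCPU) → host 5 (remaining 34 vCPU)
vm8 (48 vCPU) → host 6 (remaining 16 vCPU)
vm9 (14 vCPU) → host 5 (remaining 20 vCPU)
vm10 (5 vCPU) → host 4 (remaining 17 vCPU)
vm11 (20 vCPU) → host 5 (remaining 0 vCPU)
vm12 (47 vCPU) → host 7 (remaining 17 vCPU)
vm13 (49 vCPU) → host 8 (remaining 15 vCPU)
vm14 (11 vCPU) → host 4 (remaining 6 vCPU)
vm15 (30 vCPU) → host 9 (remaining 34 vCPU)
vm16 (38 vCPU) → host 10 (remaining 26 vCPU)
vm17 (61 vCPU) → host 11 (remaining 3 vCPU)
11 hosts × 64 vCPU = 704 vCPU; used 541 vCPU; unused 163 vCPU.

163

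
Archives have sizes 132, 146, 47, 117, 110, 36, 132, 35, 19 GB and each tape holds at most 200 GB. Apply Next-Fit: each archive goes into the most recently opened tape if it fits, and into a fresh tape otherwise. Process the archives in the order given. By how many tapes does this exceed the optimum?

0

Next-Fit: [132] [146,47] [117] [110,36] [132,35,19] → 5 tapes.
5 archives exceed 100 GB (half the capacity), and no two of those can share a tape, so at least 5 tapes are needed.
So 5 is already optimal.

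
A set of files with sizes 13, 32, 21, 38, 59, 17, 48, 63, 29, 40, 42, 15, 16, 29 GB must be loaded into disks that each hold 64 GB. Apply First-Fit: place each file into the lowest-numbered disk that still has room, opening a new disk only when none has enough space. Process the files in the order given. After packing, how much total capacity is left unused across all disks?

Put 13 GB in disk 1; 51 GB remain.
Put 32 GB in disk 1; 19 GB remain.
Put 21 GB in disk 2; 43 GB remain.
Put 38 GB in disk 2; 5 GB remain.
Put 59 GB in disk 3; 5 GB remain.
Put 17 GB in disk 1; 2 GB remain.
Put 48 GB in disk 4; 16 GB remain.
Put 63 GB in disk 5; 1 GB remain.
Put 29 GB in disk 6; 35 GB remain.
Put 40 GB in disk 7; 24 GB remain.
Put 42 GB in disk 8; 22 GB remain.
Put 15 GB in disk 4; 1 GB remain.
Put 16 GB in disk 6; 19 GB remain.
Put 29 GB in disk 9; 35 GB remain.
9 disks × 64 GB = 576 GB; used 462 GB; unused 114 GB.

114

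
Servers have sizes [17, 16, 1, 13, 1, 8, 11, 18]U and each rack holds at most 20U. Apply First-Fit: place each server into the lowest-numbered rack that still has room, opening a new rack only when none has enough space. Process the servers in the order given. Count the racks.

17U → rack 1 (remaining 3U)
16U → rack 2 (remaining 4U)
1U → rack 1 (remaining 2U)
13U → rack 3 (remaining 7U)
1U → rack 1 (remaining 1U)
8U → rack 4 (remaining 12U)
11U → rack 4 (remaining 1U)
18U → rack 5 (remaining 2U)
Final racks: [17,1,1] [16] [13] [8,11] [18].

5 racks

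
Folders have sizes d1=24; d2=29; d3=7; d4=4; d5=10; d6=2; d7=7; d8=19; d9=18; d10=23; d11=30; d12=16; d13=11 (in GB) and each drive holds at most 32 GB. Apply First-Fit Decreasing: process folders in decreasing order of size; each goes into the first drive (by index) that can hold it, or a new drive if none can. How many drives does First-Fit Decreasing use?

7 drives

Sorted descending: 30, 29, 24, 23, 19, 18, 16, 11, 10, 7, 7, 4, 2.
drive 1: place 30 GB, 2 GB left
drive 2: place 29 GB, 3 GB left
drive 3: place 24 GB, 8 GB left
drive 4: place 23 GB, 9 GB left
drive 5: place 19 GB, 13 GB left
drive 6: place 18 GB, 14 GB left
drive 7: place 16 GB, 16 GB left
drive 5: place 11 GB, 2 GB left
drive 6: place 10 GB, 4 GB left
drive 3: place 7 GB, 1 GB left
drive 4: place 7 GB, 2 GB left
drive 6: place 4 GB, 0 GB left
drive 1: place 2 GB, 0 GB left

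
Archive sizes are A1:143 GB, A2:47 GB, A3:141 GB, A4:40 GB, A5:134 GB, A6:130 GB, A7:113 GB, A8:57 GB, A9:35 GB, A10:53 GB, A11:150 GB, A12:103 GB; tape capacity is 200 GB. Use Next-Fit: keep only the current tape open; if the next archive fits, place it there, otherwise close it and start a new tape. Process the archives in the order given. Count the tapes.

8 tapes

tape 1: place A1 (143 GB), 57 GB left
tape 1: place A2 (47 GB), 10 GB left
tape 2: place A3 (141 GB), 59 GB left
tape 2: place A4 (40 GB), 19 GB left
tape 3: place A5 (134 GB), 66 GB left
tape 4: place A6 (130 GB), 70 GB left
tape 5: place A7 (113 GB), 87 GB left
tape 5: place A8 (57 GB), 30 GB left
tape 6: place A9 (35 GB), 165 GB left
tape 6: place A10 (53 GB), 112 GB left
tape 7: place A11 (150 GB), 50 GB left
tape 8: place A12 (103 GB), 97 GB left
Final tapes: [143,47] [141,40] [134] [130] [113,57] [35,53] [150] [103].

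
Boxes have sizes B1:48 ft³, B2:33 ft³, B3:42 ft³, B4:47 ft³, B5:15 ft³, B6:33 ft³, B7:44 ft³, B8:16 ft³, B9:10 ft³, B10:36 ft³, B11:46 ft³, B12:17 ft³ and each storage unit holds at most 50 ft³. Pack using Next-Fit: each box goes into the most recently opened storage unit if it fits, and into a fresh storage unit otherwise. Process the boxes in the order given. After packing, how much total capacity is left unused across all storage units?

113

B1 (48 ft³) → storage unit 1 (remaining 2 ft³)
B2 (33 ft³) → storage unit 2 (remaining 17 ft³)
B3 (42 ft³) → storage unit 3 (remaining 8 ft³)
B4 (47 ft³) → storage unit 4 (remaining 3 ft³)
B5 (15 ft³) → storage unit 5 (remaining 35 ft³)
B6 (33 ft³) → storage unit 5 (remaining 2 ft³)
B7 (44 ft³) → storage unit 6 (remaining 6 ft³)
B8 (16 ft³) → storage unit 7 (remaining 34 ft³)
B9 (10 ft³) → storage unit 7 (remaining 24 ft³)
B10 (36 ft³) → storage unit 8 (remaining 14 ft³)
B11 (46 ft³) → storage unit 9 (remaining 4 ft³)
B12 (17 ft³) → storage unit 10 (remaining 33 ft³)
10 storage units × 50 ft³ = 500 ft³; used 387 ft³; unused 113 ft³.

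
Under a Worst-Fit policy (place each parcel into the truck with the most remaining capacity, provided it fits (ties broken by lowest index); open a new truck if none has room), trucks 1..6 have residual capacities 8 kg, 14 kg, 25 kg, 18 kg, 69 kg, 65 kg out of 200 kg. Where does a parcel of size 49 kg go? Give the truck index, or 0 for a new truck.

5

Trucks with room: truck 5 (69 kg), truck 6 (65 kg).
Most room is truck 5 with 69 kg free.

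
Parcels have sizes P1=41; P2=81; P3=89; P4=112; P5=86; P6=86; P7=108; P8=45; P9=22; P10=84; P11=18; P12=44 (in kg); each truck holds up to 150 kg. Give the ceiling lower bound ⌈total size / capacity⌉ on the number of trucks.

Total size = 41 + 81 + 89 + 112 + 86 + 86 + 108 + 45 + 22 + 84 + 18 + 44 = 816 kg.
⌈816 / 150⌉ = 6.

6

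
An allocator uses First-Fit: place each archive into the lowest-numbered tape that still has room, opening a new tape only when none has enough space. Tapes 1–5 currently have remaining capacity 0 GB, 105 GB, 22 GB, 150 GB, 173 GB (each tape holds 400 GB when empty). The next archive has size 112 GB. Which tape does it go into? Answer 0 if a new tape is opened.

Tapes with room: tape 4 (150 GB), tape 5 (173 GB).
The first with room is tape 4.

4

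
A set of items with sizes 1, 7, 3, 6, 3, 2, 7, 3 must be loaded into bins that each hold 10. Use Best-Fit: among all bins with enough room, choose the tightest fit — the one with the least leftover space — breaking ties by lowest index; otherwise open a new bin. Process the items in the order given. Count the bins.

Put 1 in bin 1; 9 remain.
Put 7 in bin 1; 2 remain.
Put 3 in bin 2; 7 remain.
Put 6 in bin 2; 1 remain.
Put 3 in bin 3; 7 remain.
Put 2 in bin 1; 0 remain.
Put 7 in bin 3; 0 remain.
Put 3 in bin 4; 7 remain.

4 bins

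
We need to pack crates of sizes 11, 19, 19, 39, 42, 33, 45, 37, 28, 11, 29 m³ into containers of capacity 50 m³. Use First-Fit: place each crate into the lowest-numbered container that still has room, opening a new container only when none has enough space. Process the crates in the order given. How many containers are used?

8 containers

11 m³ → container 1 (remaining 39 m³)
19 m³ → container 1 (remaining 20 m³)
19 m³ → container 1 (remaining 1 m³)
39 m³ → container 2 (remaining 11 m³)
42 m³ → container 3 (remaining 8 m³)
33 m³ → container 4 (remaining 17 m³)
45 m³ → container 5 (remaining 5 m³)
37 m³ → container 6 (remaining 13 m³)
28 m³ → container 7 (remaining 22 m³)
11 m³ → container 2 (remaining 0 m³)
29 m³ → container 8 (remaining 21 m³)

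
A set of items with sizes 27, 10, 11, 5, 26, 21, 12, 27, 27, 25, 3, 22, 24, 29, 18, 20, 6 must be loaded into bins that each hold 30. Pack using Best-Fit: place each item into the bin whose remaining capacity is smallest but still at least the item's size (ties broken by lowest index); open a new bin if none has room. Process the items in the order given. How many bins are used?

bin 1: place 27, 3 left
bin 2: place 10, 20 left
bin 2: place 11, 9 left
bin 2: place 5, 4 left
bin 3: place 26, 4 left
bin 4: place 21, 9 left
bin 5: place 12, 18 left
bin 6: place 27, 3 left
bin 7: place 27, 3 left
bin 8: place 25, 5 left
bin 1: place 3, 0 left
bin 9: place 22, 8 left
bin 10: place 24, 6 left
bin 11: place 29, 1 left
bin 5: place 18, 0 left
bin 12: place 20, 10 left
bin 10: place 6, 0 left

12 bins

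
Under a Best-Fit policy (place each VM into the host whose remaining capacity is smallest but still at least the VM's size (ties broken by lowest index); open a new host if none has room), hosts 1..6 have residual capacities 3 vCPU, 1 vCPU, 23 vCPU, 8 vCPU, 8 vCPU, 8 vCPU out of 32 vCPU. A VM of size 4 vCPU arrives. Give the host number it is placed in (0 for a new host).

4

Hosts with room: host 3 (23 vCPU), host 4 (8 vCPU), host 5 (8 vCPU), host 6 (8 vCPU).
Tightest fit is host 4 with 8 vCPU free.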